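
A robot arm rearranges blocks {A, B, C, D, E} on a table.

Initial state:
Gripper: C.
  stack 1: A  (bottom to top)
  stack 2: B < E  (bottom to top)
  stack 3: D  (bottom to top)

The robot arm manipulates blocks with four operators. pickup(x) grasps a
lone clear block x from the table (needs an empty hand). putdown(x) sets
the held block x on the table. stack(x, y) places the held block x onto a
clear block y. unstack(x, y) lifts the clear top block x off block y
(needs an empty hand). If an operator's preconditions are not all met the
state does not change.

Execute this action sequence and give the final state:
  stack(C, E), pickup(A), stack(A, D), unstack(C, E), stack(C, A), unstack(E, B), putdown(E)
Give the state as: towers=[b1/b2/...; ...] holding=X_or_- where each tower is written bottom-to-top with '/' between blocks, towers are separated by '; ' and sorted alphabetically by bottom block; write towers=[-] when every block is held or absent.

step 1 (stack(C, E)): towers=[A; B/E/C; D] holding=-
step 2 (pickup(A)): towers=[B/E/C; D] holding=A
step 3 (stack(A, D)): towers=[B/E/C; D/A] holding=-
step 4 (unstack(C, E)): towers=[B/E; D/A] holding=C
step 5 (stack(C, A)): towers=[B/E; D/A/C] holding=-
step 6 (unstack(E, B)): towers=[B; D/A/C] holding=E
step 7 (putdown(E)): towers=[B; D/A/C; E] holding=-

towers=[B; D/A/C; E] holding=-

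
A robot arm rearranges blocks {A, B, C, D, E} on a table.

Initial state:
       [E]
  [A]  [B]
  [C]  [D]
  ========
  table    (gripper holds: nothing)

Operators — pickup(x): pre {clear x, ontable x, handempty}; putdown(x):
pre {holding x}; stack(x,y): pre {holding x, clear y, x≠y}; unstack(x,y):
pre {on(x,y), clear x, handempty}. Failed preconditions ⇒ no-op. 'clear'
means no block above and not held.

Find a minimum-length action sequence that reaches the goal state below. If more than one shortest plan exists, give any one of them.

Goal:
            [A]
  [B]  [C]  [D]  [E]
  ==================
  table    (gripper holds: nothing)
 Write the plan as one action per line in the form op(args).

step 1 (unstack(E, B)): towers=[C/A; D/B] holding=E
step 2 (putdown(E)): towers=[C/A; D/B; E] holding=-
step 3 (unstack(B, D)): towers=[C/A; D; E] holding=B
step 4 (putdown(B)): towers=[B; C/A; D; E] holding=-
step 5 (unstack(A, C)): towers=[B; C; D; E] holding=A
step 6 (stack(A, D)): towers=[B; C; D/A; E] holding=-
goal check: towers=[B; C; D/A; E] holding=- — reached (length 6, optimal by BFS)

unstack(E, B)
putdown(E)
unstack(B, D)
putdown(B)
unstack(A, C)
stack(A, D)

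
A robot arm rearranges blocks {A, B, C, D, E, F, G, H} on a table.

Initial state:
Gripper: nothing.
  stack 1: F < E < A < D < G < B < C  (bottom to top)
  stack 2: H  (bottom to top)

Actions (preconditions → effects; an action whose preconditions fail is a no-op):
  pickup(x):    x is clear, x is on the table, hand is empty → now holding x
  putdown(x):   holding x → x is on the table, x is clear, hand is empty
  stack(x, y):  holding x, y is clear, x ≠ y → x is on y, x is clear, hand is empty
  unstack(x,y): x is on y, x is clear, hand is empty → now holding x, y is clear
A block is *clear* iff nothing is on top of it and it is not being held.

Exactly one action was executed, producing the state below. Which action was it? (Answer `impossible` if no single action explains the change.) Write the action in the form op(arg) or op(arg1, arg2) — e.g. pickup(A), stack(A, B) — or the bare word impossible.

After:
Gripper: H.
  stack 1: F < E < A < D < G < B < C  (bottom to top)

pickup(H)

target: towers=[F/E/A/D/G/B/C] holding=H
         pickup(H) → towers=[F/E/A/D/G/B/C] holding=H  ← match
     unstack(C, B) → towers=[F/E/A/D/G/B; H] holding=C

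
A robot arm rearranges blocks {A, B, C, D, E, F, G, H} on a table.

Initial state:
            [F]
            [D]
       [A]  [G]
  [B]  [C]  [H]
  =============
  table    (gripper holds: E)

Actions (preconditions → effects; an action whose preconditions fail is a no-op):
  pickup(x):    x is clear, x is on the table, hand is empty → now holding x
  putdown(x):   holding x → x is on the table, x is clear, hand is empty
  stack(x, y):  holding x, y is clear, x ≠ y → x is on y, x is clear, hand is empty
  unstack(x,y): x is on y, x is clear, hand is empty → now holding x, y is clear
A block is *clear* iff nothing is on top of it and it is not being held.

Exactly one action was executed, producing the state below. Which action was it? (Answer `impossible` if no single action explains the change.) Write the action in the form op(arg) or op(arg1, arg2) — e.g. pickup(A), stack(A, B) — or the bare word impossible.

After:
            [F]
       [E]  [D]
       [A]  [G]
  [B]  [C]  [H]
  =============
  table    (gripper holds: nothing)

target: towers=[B; C/A/E; H/G/D/F] holding=-
        putdown(E) → towers=[B; C/A; E; H/G/D/F] holding=-
       stack(E, A) → towers=[B; C/A/E; H/G/D/F] holding=-  ← match
       stack(E, B) → towers=[B/E; C/A; H/G/D/F] holding=-
       stack(E, F) → towers=[B; C/A; H/G/D/F/E] holding=-

stack(E, A)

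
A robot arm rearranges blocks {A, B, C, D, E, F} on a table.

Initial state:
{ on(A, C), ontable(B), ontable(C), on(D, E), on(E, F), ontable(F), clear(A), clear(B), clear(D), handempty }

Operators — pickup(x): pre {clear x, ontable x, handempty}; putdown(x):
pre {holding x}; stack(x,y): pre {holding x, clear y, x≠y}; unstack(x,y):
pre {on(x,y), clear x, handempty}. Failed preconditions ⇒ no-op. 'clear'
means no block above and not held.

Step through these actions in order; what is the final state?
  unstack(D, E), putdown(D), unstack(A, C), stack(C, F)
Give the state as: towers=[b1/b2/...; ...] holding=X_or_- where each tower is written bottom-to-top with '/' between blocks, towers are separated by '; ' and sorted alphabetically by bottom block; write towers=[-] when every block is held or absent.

step 1 (unstack(D, E)): towers=[B; C/A; F/E] holding=D
step 2 (putdown(D)): towers=[B; C/A; D; F/E] holding=-
step 3 (unstack(A, C)): towers=[B; C; D; F/E] holding=A
step 4 (stack(C, F)) [no-op]: towers=[B; C; D; F/E] holding=A

towers=[B; C; D; F/E] holding=A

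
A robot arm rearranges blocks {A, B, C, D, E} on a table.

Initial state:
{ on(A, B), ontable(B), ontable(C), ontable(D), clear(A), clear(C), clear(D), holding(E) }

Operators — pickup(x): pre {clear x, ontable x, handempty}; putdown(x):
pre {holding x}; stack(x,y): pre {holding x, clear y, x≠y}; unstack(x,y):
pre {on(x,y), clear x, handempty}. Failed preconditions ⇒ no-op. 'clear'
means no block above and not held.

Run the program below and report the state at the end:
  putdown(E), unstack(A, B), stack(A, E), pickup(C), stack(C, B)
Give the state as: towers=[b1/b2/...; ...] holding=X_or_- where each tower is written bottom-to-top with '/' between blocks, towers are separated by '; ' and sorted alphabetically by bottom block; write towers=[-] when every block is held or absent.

towers=[B/C; D; E/A] holding=-

step 1 (putdown(E)): towers=[B/A; C; D; E] holding=-
step 2 (unstack(A, B)): towers=[B; C; D; E] holding=A
step 3 (stack(A, E)): towers=[B; C; D; E/A] holding=-
step 4 (pickup(C)): towers=[B; D; E/A] holding=C
step 5 (stack(C, B)): towers=[B/C; D; E/A] holding=-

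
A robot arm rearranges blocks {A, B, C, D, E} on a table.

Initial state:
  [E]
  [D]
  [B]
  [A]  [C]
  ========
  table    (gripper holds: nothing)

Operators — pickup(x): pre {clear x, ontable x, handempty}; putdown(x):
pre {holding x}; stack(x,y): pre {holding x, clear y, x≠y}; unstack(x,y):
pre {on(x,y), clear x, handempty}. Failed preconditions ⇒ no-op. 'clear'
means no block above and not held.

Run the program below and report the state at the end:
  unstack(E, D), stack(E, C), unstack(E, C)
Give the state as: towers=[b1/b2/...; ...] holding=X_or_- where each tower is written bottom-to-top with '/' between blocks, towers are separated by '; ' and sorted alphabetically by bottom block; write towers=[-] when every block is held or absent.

step 1 (unstack(E, D)): towers=[A/B/D; C] holding=E
step 2 (stack(E, C)): towers=[A/B/D; C/E] holding=-
step 3 (unstack(E, C)): towers=[A/B/D; C] holding=E

towers=[A/B/D; C] holding=E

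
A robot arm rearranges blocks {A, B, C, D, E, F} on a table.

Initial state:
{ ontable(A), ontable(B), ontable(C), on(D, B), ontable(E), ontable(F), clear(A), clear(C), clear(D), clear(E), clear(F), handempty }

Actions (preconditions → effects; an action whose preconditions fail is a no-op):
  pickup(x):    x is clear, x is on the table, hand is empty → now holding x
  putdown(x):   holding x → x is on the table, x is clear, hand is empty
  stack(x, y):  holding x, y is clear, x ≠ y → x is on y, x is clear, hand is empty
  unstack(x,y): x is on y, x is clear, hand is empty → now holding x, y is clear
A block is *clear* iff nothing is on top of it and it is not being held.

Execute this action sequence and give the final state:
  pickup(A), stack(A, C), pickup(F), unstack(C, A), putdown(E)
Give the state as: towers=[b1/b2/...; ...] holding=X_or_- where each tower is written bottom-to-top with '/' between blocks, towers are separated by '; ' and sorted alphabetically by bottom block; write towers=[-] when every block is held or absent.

step 1 (pickup(A)): towers=[B/D; C; E; F] holding=A
step 2 (stack(A, C)): towers=[B/D; C/A; E; F] holding=-
step 3 (pickup(F)): towers=[B/D; C/A; E] holding=F
step 4 (unstack(C, A)) [no-op]: towers=[B/D; C/A; E] holding=F
step 5 (putdown(E)) [no-op]: towers=[B/D; C/A; E] holding=F

towers=[B/D; C/A; E] holding=F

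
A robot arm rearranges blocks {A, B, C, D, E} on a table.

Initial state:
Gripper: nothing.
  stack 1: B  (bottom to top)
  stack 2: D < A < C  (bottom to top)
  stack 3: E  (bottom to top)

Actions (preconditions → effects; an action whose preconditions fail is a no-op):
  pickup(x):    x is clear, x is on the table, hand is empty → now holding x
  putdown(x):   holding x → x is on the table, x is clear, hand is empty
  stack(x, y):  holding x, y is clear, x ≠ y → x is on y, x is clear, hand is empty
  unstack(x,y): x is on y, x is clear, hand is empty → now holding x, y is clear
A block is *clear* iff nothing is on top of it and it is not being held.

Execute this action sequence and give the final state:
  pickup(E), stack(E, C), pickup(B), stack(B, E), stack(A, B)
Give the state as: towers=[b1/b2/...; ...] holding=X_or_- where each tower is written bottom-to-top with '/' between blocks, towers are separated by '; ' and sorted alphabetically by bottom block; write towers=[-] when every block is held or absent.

step 1 (pickup(E)): towers=[B; D/A/C] holding=E
step 2 (stack(E, C)): towers=[B; D/A/C/E] holding=-
step 3 (pickup(B)): towers=[D/A/C/E] holding=B
step 4 (stack(B, E)): towers=[D/A/C/E/B] holding=-
step 5 (stack(A, B)) [no-op]: towers=[D/A/C/E/B] holding=-

towers=[D/A/C/E/B] holding=-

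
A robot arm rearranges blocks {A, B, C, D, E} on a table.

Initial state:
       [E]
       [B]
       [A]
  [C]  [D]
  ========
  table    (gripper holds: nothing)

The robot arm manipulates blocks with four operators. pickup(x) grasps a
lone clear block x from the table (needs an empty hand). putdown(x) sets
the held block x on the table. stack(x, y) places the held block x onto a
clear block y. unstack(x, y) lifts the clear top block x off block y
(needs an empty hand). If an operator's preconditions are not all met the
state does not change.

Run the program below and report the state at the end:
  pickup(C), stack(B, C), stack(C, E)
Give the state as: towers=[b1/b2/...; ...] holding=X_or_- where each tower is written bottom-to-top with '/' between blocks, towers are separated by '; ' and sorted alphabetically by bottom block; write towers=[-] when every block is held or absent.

towers=[D/A/B/E/C] holding=-

step 1 (pickup(C)): towers=[D/A/B/E] holding=C
step 2 (stack(B, C)) [no-op]: towers=[D/A/B/E] holding=C
step 3 (stack(C, E)): towers=[D/A/B/E/C] holding=-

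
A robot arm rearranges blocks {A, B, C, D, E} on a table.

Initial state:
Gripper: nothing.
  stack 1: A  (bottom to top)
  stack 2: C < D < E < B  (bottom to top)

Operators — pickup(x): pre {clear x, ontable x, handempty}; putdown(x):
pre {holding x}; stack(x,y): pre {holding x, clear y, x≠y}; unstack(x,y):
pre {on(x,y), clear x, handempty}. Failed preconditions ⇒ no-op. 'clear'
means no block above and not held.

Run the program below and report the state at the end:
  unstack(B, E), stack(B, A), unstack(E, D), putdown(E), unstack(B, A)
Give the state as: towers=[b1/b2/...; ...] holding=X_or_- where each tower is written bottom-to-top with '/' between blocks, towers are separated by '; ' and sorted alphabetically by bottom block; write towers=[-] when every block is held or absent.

towers=[A; C/D; E] holding=B

step 1 (unstack(B, E)): towers=[A; C/D/E] holding=B
step 2 (stack(B, A)): towers=[A/B; C/D/E] holding=-
step 3 (unstack(E, D)): towers=[A/B; C/D] holding=E
step 4 (putdown(E)): towers=[A/B; C/D; E] holding=-
step 5 (unstack(B, A)): towers=[A; C/D; E] holding=B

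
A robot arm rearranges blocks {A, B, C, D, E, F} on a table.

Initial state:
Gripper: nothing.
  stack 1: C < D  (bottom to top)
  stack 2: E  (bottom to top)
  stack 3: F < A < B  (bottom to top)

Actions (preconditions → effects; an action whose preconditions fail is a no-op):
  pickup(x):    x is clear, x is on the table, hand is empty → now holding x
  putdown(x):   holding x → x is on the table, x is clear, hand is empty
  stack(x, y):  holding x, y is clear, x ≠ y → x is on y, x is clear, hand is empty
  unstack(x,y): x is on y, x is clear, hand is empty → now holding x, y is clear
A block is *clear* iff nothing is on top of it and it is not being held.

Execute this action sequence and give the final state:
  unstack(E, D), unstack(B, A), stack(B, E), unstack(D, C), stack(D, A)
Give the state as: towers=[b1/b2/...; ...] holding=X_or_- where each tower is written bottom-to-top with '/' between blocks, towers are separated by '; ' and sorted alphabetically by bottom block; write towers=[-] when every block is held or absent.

step 1 (unstack(E, D)) [no-op]: towers=[C/D; E; F/A/B] holding=-
step 2 (unstack(B, A)): towers=[C/D; E; F/A] holding=B
step 3 (stack(B, E)): towers=[C/D; E/B; F/A] holding=-
step 4 (unstack(D, C)): towers=[C; E/B; F/A] holding=D
step 5 (stack(D, A)): towers=[C; E/B; F/A/D] holding=-

towers=[C; E/B; F/A/D] holding=-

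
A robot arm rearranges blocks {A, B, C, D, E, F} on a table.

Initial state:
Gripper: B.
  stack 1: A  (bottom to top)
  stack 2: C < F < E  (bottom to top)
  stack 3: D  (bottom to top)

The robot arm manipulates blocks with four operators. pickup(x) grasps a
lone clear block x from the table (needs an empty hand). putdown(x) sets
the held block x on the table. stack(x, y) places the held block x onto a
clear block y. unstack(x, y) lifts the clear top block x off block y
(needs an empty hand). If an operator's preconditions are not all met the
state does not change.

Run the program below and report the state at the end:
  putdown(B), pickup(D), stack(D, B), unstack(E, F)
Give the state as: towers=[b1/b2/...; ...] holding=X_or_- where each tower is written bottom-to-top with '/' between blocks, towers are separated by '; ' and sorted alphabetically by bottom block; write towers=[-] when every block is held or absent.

towers=[A; B/D; C/F] holding=E

step 1 (putdown(B)): towers=[A; B; C/F/E; D] holding=-
step 2 (pickup(D)): towers=[A; B; C/F/E] holding=D
step 3 (stack(D, B)): towers=[A; B/D; C/F/E] holding=-
step 4 (unstack(E, F)): towers=[A; B/D; C/F] holding=E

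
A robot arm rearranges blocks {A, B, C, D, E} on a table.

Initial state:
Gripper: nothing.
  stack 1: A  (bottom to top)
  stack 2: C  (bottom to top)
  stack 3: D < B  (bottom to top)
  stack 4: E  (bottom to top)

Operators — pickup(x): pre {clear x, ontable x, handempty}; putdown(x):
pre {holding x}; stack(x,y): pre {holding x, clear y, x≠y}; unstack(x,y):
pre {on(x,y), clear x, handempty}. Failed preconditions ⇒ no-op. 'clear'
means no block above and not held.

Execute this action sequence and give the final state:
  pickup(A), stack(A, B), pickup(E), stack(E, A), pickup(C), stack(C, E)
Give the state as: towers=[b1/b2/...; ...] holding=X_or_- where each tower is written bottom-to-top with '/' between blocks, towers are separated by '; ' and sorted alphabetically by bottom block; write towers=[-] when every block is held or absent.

towers=[D/B/A/E/C] holding=-

step 1 (pickup(A)): towers=[C; D/B; E] holding=A
step 2 (stack(A, B)): towers=[C; D/B/A; E] holding=-
step 3 (pickup(E)): towers=[C; D/B/A] holding=E
step 4 (stack(E, A)): towers=[C; D/B/A/E] holding=-
step 5 (pickup(C)): towers=[D/B/A/E] holding=C
step 6 (stack(C, E)): towers=[D/B/A/E/C] holding=-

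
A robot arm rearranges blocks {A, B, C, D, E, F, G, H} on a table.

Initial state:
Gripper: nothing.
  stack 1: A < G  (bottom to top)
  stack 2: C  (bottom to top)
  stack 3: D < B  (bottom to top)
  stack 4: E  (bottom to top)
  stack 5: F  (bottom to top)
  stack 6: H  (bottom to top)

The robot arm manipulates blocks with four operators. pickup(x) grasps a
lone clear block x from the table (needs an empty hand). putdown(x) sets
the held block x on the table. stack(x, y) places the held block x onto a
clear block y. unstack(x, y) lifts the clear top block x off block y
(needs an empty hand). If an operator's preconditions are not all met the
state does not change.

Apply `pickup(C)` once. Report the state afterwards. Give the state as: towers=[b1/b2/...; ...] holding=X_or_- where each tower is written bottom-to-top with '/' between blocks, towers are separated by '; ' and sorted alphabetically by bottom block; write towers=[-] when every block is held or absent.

towers=[A/G; D/B; E; F; H] holding=C

before: towers=[A/G; C; D/B; E; F; H] holding=-
pre[pickup(C)]: clear(C) yes, ontable(C) yes, handempty yes
all met → apply pickup(C)
after:  towers=[A/G; D/B; E; F; H] holding=C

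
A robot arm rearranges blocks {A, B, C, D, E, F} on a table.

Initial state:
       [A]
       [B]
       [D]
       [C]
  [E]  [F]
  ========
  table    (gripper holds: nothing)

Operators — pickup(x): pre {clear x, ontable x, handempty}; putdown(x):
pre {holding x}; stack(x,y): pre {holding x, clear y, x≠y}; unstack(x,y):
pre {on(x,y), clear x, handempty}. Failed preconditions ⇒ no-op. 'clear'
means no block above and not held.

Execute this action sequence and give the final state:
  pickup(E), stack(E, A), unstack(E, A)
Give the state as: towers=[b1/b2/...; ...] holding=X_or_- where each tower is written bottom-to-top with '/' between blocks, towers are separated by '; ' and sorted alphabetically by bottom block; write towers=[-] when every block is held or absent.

step 1 (pickup(E)): towers=[F/C/D/B/A] holding=E
step 2 (stack(E, A)): towers=[F/C/D/B/A/E] holding=-
step 3 (unstack(E, A)): towers=[F/C/D/B/A] holding=E

towers=[F/C/D/B/A] holding=E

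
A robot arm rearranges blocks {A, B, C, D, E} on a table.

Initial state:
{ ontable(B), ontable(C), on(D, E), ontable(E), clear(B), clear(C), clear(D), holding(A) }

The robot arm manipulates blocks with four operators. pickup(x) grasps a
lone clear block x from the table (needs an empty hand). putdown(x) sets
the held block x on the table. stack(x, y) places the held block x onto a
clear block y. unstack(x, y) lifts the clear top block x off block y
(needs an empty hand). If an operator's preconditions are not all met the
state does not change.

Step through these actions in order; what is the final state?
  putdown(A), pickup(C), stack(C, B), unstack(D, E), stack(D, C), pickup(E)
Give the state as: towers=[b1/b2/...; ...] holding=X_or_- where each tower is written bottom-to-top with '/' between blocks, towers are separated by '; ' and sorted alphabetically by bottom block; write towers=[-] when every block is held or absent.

towers=[A; B/C/D] holding=E

step 1 (putdown(A)): towers=[A; B; C; E/D] holding=-
step 2 (pickup(C)): towers=[A; B; E/D] holding=C
step 3 (stack(C, B)): towers=[A; B/C; E/D] holding=-
step 4 (unstack(D, E)): towers=[A; B/C; E] holding=D
step 5 (stack(D, C)): towers=[A; B/C/D; E] holding=-
step 6 (pickup(E)): towers=[A; B/C/D] holding=E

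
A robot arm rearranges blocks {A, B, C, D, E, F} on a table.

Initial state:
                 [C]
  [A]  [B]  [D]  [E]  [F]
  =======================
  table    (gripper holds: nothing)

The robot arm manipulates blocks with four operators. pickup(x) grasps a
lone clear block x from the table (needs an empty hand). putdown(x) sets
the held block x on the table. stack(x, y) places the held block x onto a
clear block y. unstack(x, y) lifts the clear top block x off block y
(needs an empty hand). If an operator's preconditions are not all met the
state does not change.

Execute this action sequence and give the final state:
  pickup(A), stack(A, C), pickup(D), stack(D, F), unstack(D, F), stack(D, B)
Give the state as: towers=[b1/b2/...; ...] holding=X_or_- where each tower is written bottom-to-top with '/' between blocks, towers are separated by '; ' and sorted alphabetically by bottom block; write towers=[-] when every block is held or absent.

step 1 (pickup(A)): towers=[B; D; E/C; F] holding=A
step 2 (stack(A, C)): towers=[B; D; E/C/A; F] holding=-
step 3 (pickup(D)): towers=[B; E/C/A; F] holding=D
step 4 (stack(D, F)): towers=[B; E/C/A; F/D] holding=-
step 5 (unstack(D, F)): towers=[B; E/C/A; F] holding=D
step 6 (stack(D, B)): towers=[B/D; E/C/A; F] holding=-

towers=[B/D; E/C/A; F] holding=-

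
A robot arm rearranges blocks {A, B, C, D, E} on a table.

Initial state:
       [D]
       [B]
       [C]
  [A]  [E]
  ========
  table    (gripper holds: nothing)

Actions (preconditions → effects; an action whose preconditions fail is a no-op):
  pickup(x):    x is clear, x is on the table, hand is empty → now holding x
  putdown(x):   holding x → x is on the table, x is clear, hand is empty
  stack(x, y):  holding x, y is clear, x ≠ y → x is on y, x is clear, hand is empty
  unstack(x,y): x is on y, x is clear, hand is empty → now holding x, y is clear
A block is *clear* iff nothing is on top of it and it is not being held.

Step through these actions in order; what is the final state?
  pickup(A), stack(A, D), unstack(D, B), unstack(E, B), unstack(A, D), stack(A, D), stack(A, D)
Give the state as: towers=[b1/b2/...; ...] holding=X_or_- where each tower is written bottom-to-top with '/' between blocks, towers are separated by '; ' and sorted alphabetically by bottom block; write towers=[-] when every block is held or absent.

towers=[E/C/B/D/A] holding=-

step 1 (pickup(A)): towers=[E/C/B/D] holding=A
step 2 (stack(A, D)): towers=[E/C/B/D/A] holding=-
step 3 (unstack(D, B)) [no-op]: towers=[E/C/B/D/A] holding=-
step 4 (unstack(E, B)) [no-op]: towers=[E/C/B/D/A] holding=-
step 5 (unstack(A, D)): towers=[E/C/B/D] holding=A
step 6 (stack(A, D)): towers=[E/C/B/D/A] holding=-
step 7 (stack(A, D)) [no-op]: towers=[E/C/B/D/A] holding=-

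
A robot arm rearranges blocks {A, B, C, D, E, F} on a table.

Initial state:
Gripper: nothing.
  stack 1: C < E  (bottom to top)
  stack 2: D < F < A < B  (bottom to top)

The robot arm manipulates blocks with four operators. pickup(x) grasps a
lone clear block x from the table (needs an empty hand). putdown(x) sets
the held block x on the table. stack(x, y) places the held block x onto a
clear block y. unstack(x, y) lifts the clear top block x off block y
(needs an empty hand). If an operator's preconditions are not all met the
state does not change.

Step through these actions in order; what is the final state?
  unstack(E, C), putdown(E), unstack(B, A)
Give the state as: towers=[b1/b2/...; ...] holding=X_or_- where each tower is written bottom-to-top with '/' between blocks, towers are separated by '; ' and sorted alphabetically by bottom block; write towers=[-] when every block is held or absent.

step 1 (unstack(E, C)): towers=[C; D/F/A/B] holding=E
step 2 (putdown(E)): towers=[C; D/F/A/B; E] holding=-
step 3 (unstack(B, A)): towers=[C; D/F/A; E] holding=B

towers=[C; D/F/A; E] holding=B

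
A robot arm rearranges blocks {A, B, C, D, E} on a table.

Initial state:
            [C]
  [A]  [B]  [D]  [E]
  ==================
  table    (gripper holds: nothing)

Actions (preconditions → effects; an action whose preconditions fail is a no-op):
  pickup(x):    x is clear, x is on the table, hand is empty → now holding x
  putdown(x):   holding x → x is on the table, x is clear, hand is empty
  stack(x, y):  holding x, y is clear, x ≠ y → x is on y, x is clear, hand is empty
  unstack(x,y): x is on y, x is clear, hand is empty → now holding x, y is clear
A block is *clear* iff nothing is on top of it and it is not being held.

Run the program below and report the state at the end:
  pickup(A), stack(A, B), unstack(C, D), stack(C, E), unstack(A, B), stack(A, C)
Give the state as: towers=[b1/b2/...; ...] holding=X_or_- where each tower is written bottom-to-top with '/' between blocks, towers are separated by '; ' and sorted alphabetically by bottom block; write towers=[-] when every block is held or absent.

step 1 (pickup(A)): towers=[B; D/C; E] holding=A
step 2 (stack(A, B)): towers=[B/A; D/C; E] holding=-
step 3 (unstack(C, D)): towers=[B/A; D; E] holding=C
step 4 (stack(C, E)): towers=[B/A; D; E/C] holding=-
step 5 (unstack(A, B)): towers=[B; D; E/C] holding=A
step 6 (stack(A, C)): towers=[B; D; E/C/A] holding=-

towers=[B; D; E/C/A] holding=-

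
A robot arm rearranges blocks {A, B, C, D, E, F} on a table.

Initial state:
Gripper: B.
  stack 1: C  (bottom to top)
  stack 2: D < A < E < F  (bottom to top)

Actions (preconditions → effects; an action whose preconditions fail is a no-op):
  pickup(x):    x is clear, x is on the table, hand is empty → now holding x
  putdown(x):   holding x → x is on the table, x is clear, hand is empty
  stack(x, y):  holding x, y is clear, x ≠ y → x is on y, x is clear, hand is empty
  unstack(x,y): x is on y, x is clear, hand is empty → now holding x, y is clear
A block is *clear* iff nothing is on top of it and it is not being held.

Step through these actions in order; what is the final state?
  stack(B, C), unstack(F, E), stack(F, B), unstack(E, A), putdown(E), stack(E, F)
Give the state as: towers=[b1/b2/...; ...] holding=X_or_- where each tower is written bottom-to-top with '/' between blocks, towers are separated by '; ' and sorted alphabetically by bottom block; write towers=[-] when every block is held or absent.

towers=[C/B/F; D/A; E] holding=-

step 1 (stack(B, C)): towers=[C/B; D/A/E/F] holding=-
step 2 (unstack(F, E)): towers=[C/B; D/A/E] holding=F
step 3 (stack(F, B)): towers=[C/B/F; D/A/E] holding=-
step 4 (unstack(E, A)): towers=[C/B/F; D/A] holding=E
step 5 (putdown(E)): towers=[C/B/F; D/A; E] holding=-
step 6 (stack(E, F)) [no-op]: towers=[C/B/F; D/A; E] holding=-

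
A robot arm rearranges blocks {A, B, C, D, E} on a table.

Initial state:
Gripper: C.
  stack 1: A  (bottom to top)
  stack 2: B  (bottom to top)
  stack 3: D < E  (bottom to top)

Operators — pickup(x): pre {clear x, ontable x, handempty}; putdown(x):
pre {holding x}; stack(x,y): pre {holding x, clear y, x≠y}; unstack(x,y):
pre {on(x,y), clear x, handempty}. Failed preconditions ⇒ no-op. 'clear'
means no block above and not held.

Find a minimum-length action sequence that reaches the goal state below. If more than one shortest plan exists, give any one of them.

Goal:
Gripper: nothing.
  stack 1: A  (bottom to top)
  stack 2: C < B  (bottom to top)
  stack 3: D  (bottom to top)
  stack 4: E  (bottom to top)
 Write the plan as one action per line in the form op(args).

putdown(C)
pickup(B)
stack(B, C)
unstack(E, D)
putdown(E)

step 1 (putdown(C)): towers=[A; B; C; D/E] holding=-
step 2 (pickup(B)): towers=[A; C; D/E] holding=B
step 3 (stack(B, C)): towers=[A; C/B; D/E] holding=-
step 4 (unstack(E, D)): towers=[A; C/B; D] holding=E
step 5 (putdown(E)): towers=[A; C/B; D; E] holding=-
goal check: towers=[A; C/B; D; E] holding=- — reached (length 5, optimal by BFS)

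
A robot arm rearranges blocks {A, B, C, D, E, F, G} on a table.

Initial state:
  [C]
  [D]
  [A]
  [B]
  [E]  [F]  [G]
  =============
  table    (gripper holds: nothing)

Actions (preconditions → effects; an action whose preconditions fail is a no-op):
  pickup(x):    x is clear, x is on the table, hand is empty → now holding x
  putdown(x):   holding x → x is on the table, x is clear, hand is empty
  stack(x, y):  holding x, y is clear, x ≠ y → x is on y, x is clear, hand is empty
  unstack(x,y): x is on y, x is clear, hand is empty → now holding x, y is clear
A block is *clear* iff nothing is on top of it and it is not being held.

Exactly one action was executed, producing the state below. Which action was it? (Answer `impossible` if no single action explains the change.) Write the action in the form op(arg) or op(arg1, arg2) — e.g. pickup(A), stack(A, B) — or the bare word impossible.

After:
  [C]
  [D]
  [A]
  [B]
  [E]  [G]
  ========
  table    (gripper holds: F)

pickup(F)

target: towers=[E/B/A/D/C; G] holding=F
         pickup(F) → towers=[E/B/A/D/C; G] holding=F  ← match
         pickup(G) → towers=[E/B/A/D/C; F] holding=G
     unstack(C, D) → towers=[E/B/A/D; F; G] holding=C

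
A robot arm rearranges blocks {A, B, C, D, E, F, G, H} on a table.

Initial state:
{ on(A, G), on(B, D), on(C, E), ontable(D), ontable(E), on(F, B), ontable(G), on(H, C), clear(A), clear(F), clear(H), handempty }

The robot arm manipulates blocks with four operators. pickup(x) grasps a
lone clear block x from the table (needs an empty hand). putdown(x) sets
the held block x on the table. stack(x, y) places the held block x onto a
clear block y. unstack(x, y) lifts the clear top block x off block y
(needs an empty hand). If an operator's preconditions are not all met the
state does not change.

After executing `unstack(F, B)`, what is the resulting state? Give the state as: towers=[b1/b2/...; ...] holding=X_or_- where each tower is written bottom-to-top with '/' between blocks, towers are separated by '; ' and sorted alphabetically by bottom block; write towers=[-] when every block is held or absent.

before: towers=[D/B/F; E/C/H; G/A] holding=-
pre[unstack(F, B)]: on(F,B) ok, clear(F) ok, handempty ok
all met → apply unstack(F, B)
after:  towers=[D/B; E/C/H; G/A] holding=F

towers=[D/B; E/C/H; G/A] holding=F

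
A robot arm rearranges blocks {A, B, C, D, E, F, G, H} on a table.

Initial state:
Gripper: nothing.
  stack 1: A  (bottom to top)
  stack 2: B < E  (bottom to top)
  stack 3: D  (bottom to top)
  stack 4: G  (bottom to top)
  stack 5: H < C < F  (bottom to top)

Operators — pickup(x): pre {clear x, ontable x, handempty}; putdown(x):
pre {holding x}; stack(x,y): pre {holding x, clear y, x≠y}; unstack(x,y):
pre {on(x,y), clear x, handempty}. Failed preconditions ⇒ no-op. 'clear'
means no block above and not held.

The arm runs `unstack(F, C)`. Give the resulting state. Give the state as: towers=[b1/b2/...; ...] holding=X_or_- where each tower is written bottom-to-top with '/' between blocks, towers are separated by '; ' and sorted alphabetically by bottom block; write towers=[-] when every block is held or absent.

before: towers=[A; B/E; D; G; H/C/F] holding=-
pre[unstack(F, C)]: on(F,C) ok, clear(F) ok, handempty ok
all met → apply unstack(F, C)
after:  towers=[A; B/E; D; G; H/C] holding=F

towers=[A; B/E; D; G; H/C] holding=F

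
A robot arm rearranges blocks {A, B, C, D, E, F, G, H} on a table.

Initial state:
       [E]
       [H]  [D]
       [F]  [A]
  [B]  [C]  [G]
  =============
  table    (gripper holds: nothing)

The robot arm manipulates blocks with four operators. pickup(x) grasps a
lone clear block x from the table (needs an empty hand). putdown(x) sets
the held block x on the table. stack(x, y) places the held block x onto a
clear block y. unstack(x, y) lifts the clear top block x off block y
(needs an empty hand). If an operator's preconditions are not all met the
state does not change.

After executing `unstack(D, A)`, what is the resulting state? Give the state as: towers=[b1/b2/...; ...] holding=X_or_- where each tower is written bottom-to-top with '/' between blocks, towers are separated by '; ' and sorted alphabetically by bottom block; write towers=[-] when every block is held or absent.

towers=[B; C/F/H/E; G/A] holding=D

before: towers=[B; C/F/H/E; G/A/D] holding=-
pre[unstack(D, A)]: on(D,A) yes, clear(D) yes, handempty yes
all met → apply unstack(D, A)
after:  towers=[B; C/F/H/E; G/A] holding=D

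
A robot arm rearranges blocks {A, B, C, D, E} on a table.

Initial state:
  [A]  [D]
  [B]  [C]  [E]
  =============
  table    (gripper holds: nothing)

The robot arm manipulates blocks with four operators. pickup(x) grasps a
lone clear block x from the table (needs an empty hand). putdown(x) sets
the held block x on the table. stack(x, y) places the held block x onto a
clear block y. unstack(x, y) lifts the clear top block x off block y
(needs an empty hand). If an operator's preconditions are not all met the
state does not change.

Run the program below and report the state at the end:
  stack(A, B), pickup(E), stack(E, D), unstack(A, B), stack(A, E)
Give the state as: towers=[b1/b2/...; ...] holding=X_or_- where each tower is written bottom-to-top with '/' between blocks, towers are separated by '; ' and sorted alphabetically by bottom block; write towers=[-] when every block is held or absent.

step 1 (stack(A, B)) [no-op]: towers=[B/A; C/D; E] holding=-
step 2 (pickup(E)): towers=[B/A; C/D] holding=E
step 3 (stack(E, D)): towers=[B/A; C/D/E] holding=-
step 4 (unstack(A, B)): towers=[B; C/D/E] holding=A
step 5 (stack(A, E)): towers=[B; C/D/E/A] holding=-

towers=[B; C/D/E/A] holding=-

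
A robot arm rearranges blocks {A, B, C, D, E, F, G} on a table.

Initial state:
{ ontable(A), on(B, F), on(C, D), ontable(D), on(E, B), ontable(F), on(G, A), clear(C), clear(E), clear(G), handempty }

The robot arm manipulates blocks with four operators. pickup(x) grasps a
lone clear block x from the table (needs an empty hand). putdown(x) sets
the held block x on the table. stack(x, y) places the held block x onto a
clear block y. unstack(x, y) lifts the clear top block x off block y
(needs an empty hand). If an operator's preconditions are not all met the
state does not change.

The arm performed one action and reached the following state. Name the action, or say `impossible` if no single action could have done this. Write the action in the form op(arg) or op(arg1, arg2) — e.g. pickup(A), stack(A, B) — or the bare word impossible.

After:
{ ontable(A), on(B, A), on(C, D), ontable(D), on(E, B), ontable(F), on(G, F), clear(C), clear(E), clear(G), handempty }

impossible

target: towers=[A/B/E; D/C; F/G] holding=-
     unstack(G, A) → towers=[A; D/C; F/B/E] holding=G
     unstack(E, B) → towers=[A/G; D/C; F/B] holding=E
     unstack(C, D) → towers=[A/G; D; F/B/E] holding=C
none of the 3 applicable actions match → impossible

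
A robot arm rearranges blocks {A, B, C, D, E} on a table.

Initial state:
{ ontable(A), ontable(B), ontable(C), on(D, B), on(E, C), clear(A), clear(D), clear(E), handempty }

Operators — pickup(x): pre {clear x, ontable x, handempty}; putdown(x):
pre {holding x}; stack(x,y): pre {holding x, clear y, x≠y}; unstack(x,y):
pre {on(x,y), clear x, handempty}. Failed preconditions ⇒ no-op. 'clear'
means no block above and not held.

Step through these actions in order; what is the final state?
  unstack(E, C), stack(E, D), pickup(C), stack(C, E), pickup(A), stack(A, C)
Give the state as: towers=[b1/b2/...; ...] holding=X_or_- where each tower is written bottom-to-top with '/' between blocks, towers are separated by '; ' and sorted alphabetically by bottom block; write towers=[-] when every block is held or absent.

towers=[B/D/E/C/A] holding=-

step 1 (unstack(E, C)): towers=[A; B/D; C] holding=E
step 2 (stack(E, D)): towers=[A; B/D/E; C] holding=-
step 3 (pickup(C)): towers=[A; B/D/E] holding=C
step 4 (stack(C, E)): towers=[A; B/D/E/C] holding=-
step 5 (pickup(A)): towers=[B/D/E/C] holding=A
step 6 (stack(A, C)): towers=[B/D/E/C/A] holding=-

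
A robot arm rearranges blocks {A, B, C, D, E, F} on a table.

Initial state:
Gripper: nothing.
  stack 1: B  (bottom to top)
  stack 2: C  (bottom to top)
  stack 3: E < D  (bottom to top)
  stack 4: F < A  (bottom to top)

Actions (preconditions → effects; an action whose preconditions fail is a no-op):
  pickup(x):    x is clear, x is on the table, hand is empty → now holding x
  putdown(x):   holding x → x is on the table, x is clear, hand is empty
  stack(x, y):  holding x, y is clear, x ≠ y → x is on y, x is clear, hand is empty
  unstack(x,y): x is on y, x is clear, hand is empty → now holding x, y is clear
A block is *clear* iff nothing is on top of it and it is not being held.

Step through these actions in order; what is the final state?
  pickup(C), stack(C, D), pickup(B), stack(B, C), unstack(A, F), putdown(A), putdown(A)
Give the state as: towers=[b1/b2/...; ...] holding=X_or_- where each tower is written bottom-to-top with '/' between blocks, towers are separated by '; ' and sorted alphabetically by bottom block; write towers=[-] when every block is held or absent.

step 1 (pickup(C)): towers=[B; E/D; F/A] holding=C
step 2 (stack(C, D)): towers=[B; E/D/C; F/A] holding=-
step 3 (pickup(B)): towers=[E/D/C; F/A] holding=B
step 4 (stack(B, C)): towers=[E/D/C/B; F/A] holding=-
step 5 (unstack(A, F)): towers=[E/D/C/B; F] holding=A
step 6 (putdown(A)): towers=[A; E/D/C/B; F] holding=-
step 7 (putdown(A)) [no-op]: towers=[A; E/D/C/B; F] holding=-

towers=[A; E/D/C/B; F] holding=-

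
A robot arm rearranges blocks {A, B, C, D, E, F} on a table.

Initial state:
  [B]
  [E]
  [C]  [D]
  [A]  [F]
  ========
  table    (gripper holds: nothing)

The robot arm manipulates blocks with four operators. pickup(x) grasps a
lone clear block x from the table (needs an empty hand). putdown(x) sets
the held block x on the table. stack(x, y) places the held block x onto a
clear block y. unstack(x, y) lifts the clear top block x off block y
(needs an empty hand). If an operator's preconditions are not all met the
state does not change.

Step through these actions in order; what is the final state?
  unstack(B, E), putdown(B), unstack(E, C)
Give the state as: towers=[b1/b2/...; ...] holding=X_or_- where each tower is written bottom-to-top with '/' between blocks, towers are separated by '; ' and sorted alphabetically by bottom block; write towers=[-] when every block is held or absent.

towers=[A/C; B; F/D] holding=E

step 1 (unstack(B, E)): towers=[A/C/E; F/D] holding=B
step 2 (putdown(B)): towers=[A/C/E; B; F/D] holding=-
step 3 (unstack(E, C)): towers=[A/C; B; F/D] holding=E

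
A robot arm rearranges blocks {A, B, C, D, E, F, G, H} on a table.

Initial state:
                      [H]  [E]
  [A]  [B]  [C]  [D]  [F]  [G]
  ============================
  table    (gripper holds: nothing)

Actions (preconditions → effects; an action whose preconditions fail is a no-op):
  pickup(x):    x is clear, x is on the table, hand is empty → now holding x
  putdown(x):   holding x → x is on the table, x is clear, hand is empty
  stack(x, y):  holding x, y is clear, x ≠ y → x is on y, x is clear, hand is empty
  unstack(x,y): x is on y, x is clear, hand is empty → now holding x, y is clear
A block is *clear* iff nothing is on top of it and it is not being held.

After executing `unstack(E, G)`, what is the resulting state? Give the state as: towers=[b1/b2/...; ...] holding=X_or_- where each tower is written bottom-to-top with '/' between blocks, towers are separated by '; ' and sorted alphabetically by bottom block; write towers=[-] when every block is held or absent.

before: towers=[A; B; C; D; F/H; G/E] holding=-
pre[unstack(E, G)]: on(E,G) ✓, clear(E) ✓, handempty ✓
all met → apply unstack(E, G)
after:  towers=[A; B; C; D; F/H; G] holding=E

towers=[A; B; C; D; F/H; G] holding=E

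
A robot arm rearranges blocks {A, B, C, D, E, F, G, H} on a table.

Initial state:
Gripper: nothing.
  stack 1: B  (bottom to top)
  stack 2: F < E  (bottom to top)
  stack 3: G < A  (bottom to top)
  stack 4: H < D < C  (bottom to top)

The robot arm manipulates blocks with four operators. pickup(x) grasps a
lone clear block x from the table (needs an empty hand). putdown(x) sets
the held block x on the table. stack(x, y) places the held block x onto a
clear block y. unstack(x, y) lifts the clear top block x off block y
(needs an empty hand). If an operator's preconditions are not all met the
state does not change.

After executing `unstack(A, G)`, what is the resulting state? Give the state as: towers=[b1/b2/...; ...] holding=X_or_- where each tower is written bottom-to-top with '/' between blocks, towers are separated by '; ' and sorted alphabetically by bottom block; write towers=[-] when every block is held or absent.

towers=[B; F/E; G; H/D/C] holding=A

before: towers=[B; F/E; G/A; H/D/C] holding=-
pre[unstack(A, G)]: on(A,G) ✓, clear(A) ✓, handempty ✓
all met → apply unstack(A, G)
after:  towers=[B; F/E; G; H/D/C] holding=A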